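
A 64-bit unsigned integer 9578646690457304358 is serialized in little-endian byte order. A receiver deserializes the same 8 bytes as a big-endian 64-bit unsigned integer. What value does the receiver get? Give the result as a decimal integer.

9578646690457304358 in 64-bit hexadecimal is 0x84EE306A45ADBD26.
Stored little-endian, the bytes at ascending addresses are 26 BD AD 45 6A 30 EE 84.
Read back as big-endian, the last byte is least significant, giving 0x26BDAD456A30EE84.
0x26BDAD456A30EE84 = 2791577857685515908.

2791577857685515908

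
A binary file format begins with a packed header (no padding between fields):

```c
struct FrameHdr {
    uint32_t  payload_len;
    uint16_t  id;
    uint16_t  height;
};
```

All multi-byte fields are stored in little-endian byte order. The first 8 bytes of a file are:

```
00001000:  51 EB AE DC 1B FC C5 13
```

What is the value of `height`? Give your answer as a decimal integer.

5061

`height` follows `payload_len` (4 B), `id` (2 B), so it starts at offset 4 + 2 = 6 and occupies 2 bytes.
Bytes at offsets 6..7: C5 13.
Little-endian stores the least-significant byte at the lowest address.
Reassemble most-significant byte first: 13 C5 → 0x13C5.
0x13C5 = 5061.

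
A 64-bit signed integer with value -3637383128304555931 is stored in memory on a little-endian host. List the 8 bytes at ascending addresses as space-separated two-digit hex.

Two's complement of -3637383128304555931 in 64 bits: 3637383128304555931 = 0x327A94AEFA97979B; invert → 0xCD856B5105686864; add 1 → 0xCD856B5105686865.
Split into bytes (most-significant first): CD 85 6B 51 05 68 68 65.
Little-endian: lowest address holds the least-significant byte.
So at ascending addresses the bytes are 65 68 68 05 51 6B 85 CD.

65 68 68 05 51 6B 85 CD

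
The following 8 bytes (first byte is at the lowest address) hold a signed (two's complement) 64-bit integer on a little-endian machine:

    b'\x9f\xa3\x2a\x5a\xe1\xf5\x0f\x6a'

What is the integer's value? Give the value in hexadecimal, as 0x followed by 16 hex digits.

0x6A0FF5E15A2AA39F

In little-endian order the low byte comes first in memory.
Reassemble most-significant byte first: 6A 0F F5 E1 5A 2A A3 9F → 0x6A0FF5E15A2AA39F.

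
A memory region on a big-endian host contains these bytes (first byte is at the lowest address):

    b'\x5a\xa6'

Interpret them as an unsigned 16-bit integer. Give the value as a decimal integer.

Big-endian stores the most-significant byte at the lowest address.
The bytes are already most-significant first: 0x5AA6.
0x5AA6 = 23206.

23206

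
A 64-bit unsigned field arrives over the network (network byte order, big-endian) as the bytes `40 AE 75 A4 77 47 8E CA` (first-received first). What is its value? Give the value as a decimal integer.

4660792013611306698

Big-endian: lowest address holds the most-significant byte.
The bytes are already most-significant first: 0x40AE75A477478ECA.
0x40AE75A477478ECA = 4660792013611306698.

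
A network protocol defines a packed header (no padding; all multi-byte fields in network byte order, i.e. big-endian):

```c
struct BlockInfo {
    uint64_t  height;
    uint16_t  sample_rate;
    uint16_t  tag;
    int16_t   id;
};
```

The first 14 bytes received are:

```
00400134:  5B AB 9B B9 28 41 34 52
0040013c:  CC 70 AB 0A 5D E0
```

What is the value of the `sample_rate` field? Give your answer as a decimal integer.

52336

`sample_rate` follows `height` (8 bytes), so it starts at byte offset 8 and occupies 2 bytes.
Bytes at offsets 8..9: CC 70.
In big-endian order the high byte comes first in memory.
The bytes are already most-significant first: 0xCC70.
0xCC70 = 52336.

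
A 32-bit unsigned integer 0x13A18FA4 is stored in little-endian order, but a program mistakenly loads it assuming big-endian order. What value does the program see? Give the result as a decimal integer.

2760876307

Stored little-endian, the bytes at ascending addresses are A4 8F A1 13.
Read back as big-endian, the last byte is least significant, giving 0xA48FA113.
0xA48FA113 = 2760876307.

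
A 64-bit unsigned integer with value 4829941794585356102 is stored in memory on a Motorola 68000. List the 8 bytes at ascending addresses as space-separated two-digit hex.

43 07 66 78 D8 12 A7 46

4829941794585356102 in hexadecimal, padded to 64 bits, is 0x43076678D812A746.
Split into bytes (most-significant first): 43 07 66 78 D8 12 A7 46.
In big-endian order the high byte comes first in memory.
So the memory order matches the most-significant-first order: 43 07 66 78 D8 12 A7 46.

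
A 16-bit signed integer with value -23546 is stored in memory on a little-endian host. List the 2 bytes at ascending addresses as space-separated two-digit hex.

Two's complement of -23546 in 16 bits: 23546 = 0x5BFA; invert → 0xA405; add 1 → 0xA406.
Split into bytes (most-significant first): A4 06.
Little-endian: lowest address holds the least-significant byte.
So at ascending addresses the bytes are 06 A4.

06 A4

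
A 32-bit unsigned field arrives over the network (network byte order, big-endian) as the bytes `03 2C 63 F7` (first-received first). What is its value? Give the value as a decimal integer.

In big-endian order the high byte comes first in memory.
The bytes are already most-significant first: 0x032C63F7.
0x032C63F7 = 53240823.

53240823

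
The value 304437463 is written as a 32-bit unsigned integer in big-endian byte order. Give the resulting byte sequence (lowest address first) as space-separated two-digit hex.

304437463 in hexadecimal, padded to 32 bits, is 0x122558D7.
Split into bytes (most-significant first): 12 25 58 D7.
Big-endian stores the most-significant byte at the lowest address.
So the memory order matches the most-significant-first order: 12 25 58 D7.

12 25 58 D7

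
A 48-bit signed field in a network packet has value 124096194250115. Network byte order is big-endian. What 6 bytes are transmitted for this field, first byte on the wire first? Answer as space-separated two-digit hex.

70 DD 65 93 85 83

124096194250115 in hexadecimal, padded to 48 bits, is 0x70DD65938583.
Split into bytes (most-significant first): 70 DD 65 93 85 83.
Big-endian: lowest address holds the most-significant byte.
So the memory order matches the most-significant-first order: 70 DD 65 93 85 83.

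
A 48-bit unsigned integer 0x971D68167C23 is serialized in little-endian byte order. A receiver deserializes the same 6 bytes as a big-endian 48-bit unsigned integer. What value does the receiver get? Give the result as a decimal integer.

39015858838935

Stored little-endian, the bytes at ascending addresses are 23 7C 16 68 1D 97.
Read back as big-endian, the last byte is least significant, giving 0x237C16681D97.
0x237C16681D97 = 39015858838935.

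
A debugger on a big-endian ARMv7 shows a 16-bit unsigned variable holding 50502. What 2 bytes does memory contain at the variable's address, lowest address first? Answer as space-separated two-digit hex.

C5 46

50502 in hexadecimal, padded to 16 bits, is 0xC546.
Split into bytes (most-significant first): C5 46.
In big-endian order the high byte comes first in memory.
So the memory order matches the most-significant-first order: C5 46.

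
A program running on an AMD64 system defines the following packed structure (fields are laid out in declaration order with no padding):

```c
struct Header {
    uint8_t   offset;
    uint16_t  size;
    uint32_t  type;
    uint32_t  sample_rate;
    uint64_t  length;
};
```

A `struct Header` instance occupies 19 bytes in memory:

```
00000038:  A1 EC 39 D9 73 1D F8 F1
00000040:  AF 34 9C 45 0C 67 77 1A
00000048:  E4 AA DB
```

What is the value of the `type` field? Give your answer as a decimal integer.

4162679769

`type` follows `offset` (1 B), `size` (2 B), so it starts at offset 1 + 2 = 3 and occupies 4 bytes.
Bytes at offsets 3..6: D9 73 1D F8.
In little-endian order the low byte comes first in memory.
Reassemble most-significant byte first: F8 1D 73 D9 → 0xF81D73D9.
0xF81D73D9 = 4162679769.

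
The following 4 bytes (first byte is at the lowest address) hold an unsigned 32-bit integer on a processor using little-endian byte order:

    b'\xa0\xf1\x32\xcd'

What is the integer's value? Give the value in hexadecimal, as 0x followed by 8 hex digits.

0xCD32F1A0

Little-endian stores the least-significant byte at the lowest address.
Reassemble most-significant byte first: CD 32 F1 A0 → 0xCD32F1A0.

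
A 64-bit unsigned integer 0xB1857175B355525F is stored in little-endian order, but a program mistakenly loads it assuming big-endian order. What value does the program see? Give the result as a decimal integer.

6868646610951308721

Stored little-endian, the bytes at ascending addresses are 5F 52 55 B3 75 71 85 B1.
Read back as big-endian, the last byte is least significant, giving 0x5F5255B3757185B1.
0x5F5255B3757185B1 = 6868646610951308721.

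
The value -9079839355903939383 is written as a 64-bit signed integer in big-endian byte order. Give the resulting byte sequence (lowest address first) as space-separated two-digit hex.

81 FD EE 36 7D BB EC C9

Two's complement of -9079839355903939383 in 64 bits: 9079839355903939383 = 0x7E0211C982441337; invert → 0x81FDEE367DBBECC8; add 1 → 0x81FDEE367DBBECC9.
Split into bytes (most-significant first): 81 FD EE 36 7D BB EC C9.
Big-endian: lowest address holds the most-significant byte.
So the memory order matches the most-significant-first order: 81 FD EE 36 7D BB EC C9.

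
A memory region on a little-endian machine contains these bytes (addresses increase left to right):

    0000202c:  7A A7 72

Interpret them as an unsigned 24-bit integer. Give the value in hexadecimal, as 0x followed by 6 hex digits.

In little-endian order the low byte comes first in memory.
Reassemble most-significant byte first: 72 A7 7A → 0x72A77A.

0x72A77A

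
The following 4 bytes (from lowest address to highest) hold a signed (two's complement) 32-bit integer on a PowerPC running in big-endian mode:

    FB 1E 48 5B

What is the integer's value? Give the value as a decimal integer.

Big-endian: lowest address holds the most-significant byte.
The bytes are already most-significant first: 0xFB1E485B.
Top bit is set, so as a signed 32-bit value this is 0xFB1E485B − 2^32 = -81901477.

-81901477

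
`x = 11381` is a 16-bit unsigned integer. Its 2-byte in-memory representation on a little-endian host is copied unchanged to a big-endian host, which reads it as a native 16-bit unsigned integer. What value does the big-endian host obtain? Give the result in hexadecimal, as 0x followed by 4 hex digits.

11381 in 16-bit hexadecimal is 0x2C75.
Stored little-endian, the bytes at ascending addresses are 75 2C.
Read back as big-endian, the last byte is least significant, giving 0x752C.

0x752C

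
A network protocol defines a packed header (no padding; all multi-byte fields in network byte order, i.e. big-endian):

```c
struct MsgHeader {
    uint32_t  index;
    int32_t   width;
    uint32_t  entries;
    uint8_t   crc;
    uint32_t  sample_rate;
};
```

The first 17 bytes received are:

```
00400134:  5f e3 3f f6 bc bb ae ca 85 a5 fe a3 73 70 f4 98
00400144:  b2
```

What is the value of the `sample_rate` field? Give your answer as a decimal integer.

`sample_rate` follows `index` (4 B), `width` (4 B), `entries` (4 B), `crc` (1 B), so it starts at offset 4 + 4 + 4 + 1 = 13 and occupies 4 bytes.
Bytes at offsets 13..16: 70 F4 98 B2.
Big-endian: lowest address holds the most-significant byte.
The bytes are already most-significant first: 0x70F498B2.
0x70F498B2 = 1895078066.

1895078066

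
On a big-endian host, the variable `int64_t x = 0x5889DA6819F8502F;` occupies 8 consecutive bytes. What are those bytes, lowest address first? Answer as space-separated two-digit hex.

Split into bytes (most-significant first): 58 89 DA 68 19 F8 50 2F.
Big-endian stores the most-significant byte at the lowest address.
So the memory order matches the most-significant-first order: 58 89 DA 68 19 F8 50 2F.

58 89 DA 68 19 F8 50 2F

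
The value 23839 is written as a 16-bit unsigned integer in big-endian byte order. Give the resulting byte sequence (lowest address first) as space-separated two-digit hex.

23839 in hexadecimal, padded to 16 bits, is 0x5D1F.
Split into bytes (most-significant first): 5D 1F.
In big-endian order the high byte comes first in memory.
So the memory order matches the most-significant-first order: 5D 1F.

5D 1F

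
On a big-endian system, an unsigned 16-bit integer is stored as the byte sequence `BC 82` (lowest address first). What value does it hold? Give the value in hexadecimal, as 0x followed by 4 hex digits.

Big-endian stores the most-significant byte at the lowest address.
The bytes are already most-significant first: 0xBC82.

0xBC82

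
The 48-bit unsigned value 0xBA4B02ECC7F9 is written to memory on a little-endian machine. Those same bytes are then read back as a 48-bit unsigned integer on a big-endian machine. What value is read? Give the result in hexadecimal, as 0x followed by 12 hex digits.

0xF9C7EC024BBA

Stored little-endian, the bytes at ascending addresses are F9 C7 EC 02 4B BA.
Read back as big-endian, the last byte is least significant, giving 0xF9C7EC024BBA.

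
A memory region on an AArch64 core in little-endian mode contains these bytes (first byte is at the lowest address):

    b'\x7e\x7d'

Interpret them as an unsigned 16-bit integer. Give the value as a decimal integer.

32126

Little-endian stores the least-significant byte at the lowest address.
Reassemble most-significant byte first: 7D 7E → 0x7D7E.
0x7D7E = 32126.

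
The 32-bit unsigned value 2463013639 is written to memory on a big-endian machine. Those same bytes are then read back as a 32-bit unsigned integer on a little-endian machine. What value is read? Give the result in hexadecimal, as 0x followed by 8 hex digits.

0x079BCE92

2463013639 in 32-bit hexadecimal is 0x92CE9B07.
Stored big-endian, the bytes at ascending addresses are 92 CE 9B 07.
Read back as little-endian, the first byte is least significant, giving 0x079BCE92.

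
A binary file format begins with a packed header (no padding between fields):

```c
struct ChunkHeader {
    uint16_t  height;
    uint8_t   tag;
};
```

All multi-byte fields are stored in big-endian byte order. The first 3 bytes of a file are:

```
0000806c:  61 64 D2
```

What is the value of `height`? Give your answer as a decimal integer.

`height` is the first field, at byte offset 0, occupying 2 bytes.
Bytes at offsets 0..1: 61 64.
In big-endian order the high byte comes first in memory.
The bytes are already most-significant first: 0x6164.
0x6164 = 24932.

24932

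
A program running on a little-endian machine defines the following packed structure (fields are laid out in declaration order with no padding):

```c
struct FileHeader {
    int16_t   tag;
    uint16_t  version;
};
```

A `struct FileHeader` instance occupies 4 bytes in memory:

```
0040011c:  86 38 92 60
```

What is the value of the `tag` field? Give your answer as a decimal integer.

`tag` is the first field, at byte offset 0, occupying 2 bytes.
Bytes at offsets 0..1: 86 38.
In little-endian order the low byte comes first in memory.
Reassemble most-significant byte first: 38 86 → 0x3886.
0x3886 = 14470.

14470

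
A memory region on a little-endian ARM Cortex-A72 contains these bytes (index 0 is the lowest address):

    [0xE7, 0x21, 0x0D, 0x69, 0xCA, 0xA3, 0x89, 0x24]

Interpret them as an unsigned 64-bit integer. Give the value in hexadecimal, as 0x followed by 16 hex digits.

0x2489A3CA690D21E7

Little-endian: lowest address holds the least-significant byte.
Reassemble most-significant byte first: 24 89 A3 CA 69 0D 21 E7 → 0x2489A3CA690D21E7.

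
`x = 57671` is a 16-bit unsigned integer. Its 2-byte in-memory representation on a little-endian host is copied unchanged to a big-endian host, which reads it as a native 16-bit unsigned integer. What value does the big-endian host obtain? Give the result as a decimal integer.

18401

57671 in 16-bit hexadecimal is 0xE147.
Stored little-endian, the bytes at ascending addresses are 47 E1.
Read back as big-endian, the last byte is least significant, giving 0x47E1.
0x47E1 = 18401.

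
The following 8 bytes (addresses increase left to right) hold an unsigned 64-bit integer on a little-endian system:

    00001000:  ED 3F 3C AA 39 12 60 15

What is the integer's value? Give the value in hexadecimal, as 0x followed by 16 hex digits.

0x15601239AA3C3FED

Little-endian stores the least-significant byte at the lowest address.
Reassemble most-significant byte first: 15 60 12 39 AA 3C 3F ED → 0x15601239AA3C3FED.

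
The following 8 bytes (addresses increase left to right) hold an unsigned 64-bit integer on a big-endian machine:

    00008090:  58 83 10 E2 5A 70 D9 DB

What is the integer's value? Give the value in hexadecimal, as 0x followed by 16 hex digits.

Big-endian: lowest address holds the most-significant byte.
The bytes are already most-significant first: 0x588310E25A70D9DB.

0x588310E25A70D9DB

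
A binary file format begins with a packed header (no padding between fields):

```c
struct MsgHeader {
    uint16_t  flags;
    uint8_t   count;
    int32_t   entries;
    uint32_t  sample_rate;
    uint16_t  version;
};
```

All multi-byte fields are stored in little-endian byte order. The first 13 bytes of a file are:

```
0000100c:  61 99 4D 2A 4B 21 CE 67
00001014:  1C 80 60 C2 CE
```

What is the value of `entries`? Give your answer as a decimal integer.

`entries` follows `flags` (2 B), `count` (1 B), so it starts at offset 2 + 1 = 3 and occupies 4 bytes.
Bytes at offsets 3..6: 2A 4B 21 CE.
Little-endian stores the least-significant byte at the lowest address.
Reassemble most-significant byte first: CE 21 4B 2A → 0xCE214B2A.
Top bit is set, so as a signed 32-bit value this is 0xCE214B2A − 2^32 = -836678870.

-836678870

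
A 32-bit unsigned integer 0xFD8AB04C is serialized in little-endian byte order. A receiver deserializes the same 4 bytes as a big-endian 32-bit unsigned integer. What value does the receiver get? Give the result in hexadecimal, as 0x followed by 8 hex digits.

0x4CB08AFD

Stored little-endian, the bytes at ascending addresses are 4C B0 8A FD.
Read back as big-endian, the last byte is least significant, giving 0x4CB08AFD.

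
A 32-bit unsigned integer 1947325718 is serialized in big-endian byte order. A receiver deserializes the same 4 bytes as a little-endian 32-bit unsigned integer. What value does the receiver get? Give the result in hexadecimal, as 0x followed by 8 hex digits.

1947325718 in 32-bit hexadecimal is 0x7411D516.
Stored big-endian, the bytes at ascending addresses are 74 11 D5 16.
Read back as little-endian, the first byte is least significant, giving 0x16D51174.

0x16D51174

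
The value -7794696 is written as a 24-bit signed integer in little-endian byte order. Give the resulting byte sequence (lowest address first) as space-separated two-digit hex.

Two's complement of -7794696 in 24 bits: 7794696 = 0x76F008; invert → 0x890FF7; add 1 → 0x890FF8.
Split into bytes (most-significant first): 89 0F F8.
Little-endian: lowest address holds the least-significant byte.
So at ascending addresses the bytes are F8 0F 89.

F8 0F 89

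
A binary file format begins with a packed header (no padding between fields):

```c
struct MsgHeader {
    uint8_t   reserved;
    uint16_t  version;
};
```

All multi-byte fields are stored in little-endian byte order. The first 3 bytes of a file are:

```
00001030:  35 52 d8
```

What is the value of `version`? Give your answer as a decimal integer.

`version` follows `reserved` (1 byte), so it starts at byte offset 1 and occupies 2 bytes.
Bytes at offsets 1..2: 52 D8.
Little-endian stores the least-significant byte at the lowest address.
Reassemble most-significant byte first: D8 52 → 0xD852.
0xD852 = 55378.

55378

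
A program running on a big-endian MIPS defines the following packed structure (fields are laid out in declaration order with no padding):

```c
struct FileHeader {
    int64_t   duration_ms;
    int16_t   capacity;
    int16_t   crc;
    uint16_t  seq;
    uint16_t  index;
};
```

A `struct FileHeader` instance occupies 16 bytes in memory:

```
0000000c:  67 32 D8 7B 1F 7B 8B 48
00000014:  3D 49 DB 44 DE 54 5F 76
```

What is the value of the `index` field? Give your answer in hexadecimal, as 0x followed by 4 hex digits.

`index` follows `duration_ms` (8 B), `capacity` (2 B), `crc` (2 B), `seq` (2 B), so it starts at offset 8 + 2 + 2 + 2 = 14 and occupies 2 bytes.
Bytes at offsets 14..15: 5F 76.
Big-endian stores the most-significant byte at the lowest address.
The bytes are already most-significant first: 0x5F76.

0x5F76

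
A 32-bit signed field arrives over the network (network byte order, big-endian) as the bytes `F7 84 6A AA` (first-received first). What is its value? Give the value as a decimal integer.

Big-endian: lowest address holds the most-significant byte.
The bytes are already most-significant first: 0xF7846AAA.
Top bit is set, so as a signed 32-bit value this is 0xF7846AAA − 2^32 = -142316886.

-142316886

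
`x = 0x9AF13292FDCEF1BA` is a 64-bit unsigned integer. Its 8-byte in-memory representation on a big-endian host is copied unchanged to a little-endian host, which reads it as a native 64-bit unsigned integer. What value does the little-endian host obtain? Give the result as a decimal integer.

Stored big-endian, the bytes at ascending addresses are 9A F1 32 92 FD CE F1 BA.
Read back as little-endian, the first byte is least significant, giving 0xBAF1CEFD9232F19A.
0xBAF1CEFD9232F19A = 13470775548916724122.

13470775548916724122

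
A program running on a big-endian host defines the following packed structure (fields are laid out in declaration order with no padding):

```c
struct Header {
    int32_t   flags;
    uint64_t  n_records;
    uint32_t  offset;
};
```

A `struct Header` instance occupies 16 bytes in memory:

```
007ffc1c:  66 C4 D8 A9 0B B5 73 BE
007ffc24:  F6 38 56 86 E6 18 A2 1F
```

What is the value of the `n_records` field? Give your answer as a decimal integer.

`n_records` follows `flags` (4 bytes), so it starts at byte offset 4 and occupies 8 bytes.
Bytes at offsets 4..11: 0B B5 73 BE F6 38 56 86.
Big-endian: lowest address holds the most-significant byte.
The bytes are already most-significant first: 0x0BB573BEF6385686.
0x0BB573BEF6385686 = 843707769213703814.

843707769213703814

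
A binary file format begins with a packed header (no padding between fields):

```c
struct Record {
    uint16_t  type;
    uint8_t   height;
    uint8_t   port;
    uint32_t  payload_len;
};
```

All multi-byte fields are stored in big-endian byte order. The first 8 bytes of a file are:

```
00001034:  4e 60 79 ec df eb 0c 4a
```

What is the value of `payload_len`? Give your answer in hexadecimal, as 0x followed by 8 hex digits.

0xDFEB0C4A

`payload_len` follows `type` (2 B), `height` (1 B), `port` (1 B), so it starts at offset 2 + 1 + 1 = 4 and occupies 4 bytes.
Bytes at offsets 4..7: DF EB 0C 4A.
Big-endian stores the most-significant byte at the lowest address.
The bytes are already most-significant first: 0xDFEB0C4A.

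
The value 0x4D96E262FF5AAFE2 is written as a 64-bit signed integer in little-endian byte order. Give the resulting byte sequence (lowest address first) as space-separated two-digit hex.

Split into bytes (most-significant first): 4D 96 E2 62 FF 5A AF E2.
Little-endian stores the least-significant byte at the lowest address.
So at ascending addresses the bytes are E2 AF 5A FF 62 E2 96 4D.

E2 AF 5A FF 62 E2 96 4D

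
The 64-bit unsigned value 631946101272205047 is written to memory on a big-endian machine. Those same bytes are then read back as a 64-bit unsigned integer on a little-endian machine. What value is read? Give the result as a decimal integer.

631946101272205047 in 64-bit hexadecimal is 0x08C51FA18385D6F7.
Stored big-endian, the bytes at ascending addresses are 08 C5 1F A1 83 85 D6 F7.
Read back as little-endian, the first byte is least significant, giving 0xF7D68583A11FC508.
0xF7D68583A11FC508 = 17858608172774704392.

17858608172774704392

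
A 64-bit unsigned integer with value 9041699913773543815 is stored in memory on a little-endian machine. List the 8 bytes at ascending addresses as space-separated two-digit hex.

9041699913773543815 in hexadecimal, padded to 64 bits, is 0x7D7A922AA626F187.
Split into bytes (most-significant first): 7D 7A 92 2A A6 26 F1 87.
In little-endian order the low byte comes first in memory.
So at ascending addresses the bytes are 87 F1 26 A6 2A 92 7A 7D.

87 F1 26 A6 2A 92 7A 7D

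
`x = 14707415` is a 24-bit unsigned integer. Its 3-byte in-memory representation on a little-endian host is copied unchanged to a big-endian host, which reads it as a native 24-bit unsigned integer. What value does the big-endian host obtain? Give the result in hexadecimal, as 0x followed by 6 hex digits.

14707415 in 24-bit hexadecimal is 0xE06AD7.
Stored little-endian, the bytes at ascending addresses are D7 6A E0.
Read back as big-endian, the last byte is least significant, giving 0xD76AE0.

0xD76AE0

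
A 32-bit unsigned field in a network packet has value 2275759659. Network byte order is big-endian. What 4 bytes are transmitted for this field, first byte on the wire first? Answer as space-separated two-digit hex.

2275759659 in hexadecimal, padded to 32 bits, is 0x87A5562B.
Split into bytes (most-significant first): 87 A5 56 2B.
Big-endian stores the most-significant byte at the lowest address.
So the memory order matches the most-significant-first order: 87 A5 56 2B.

87 A5 56 2B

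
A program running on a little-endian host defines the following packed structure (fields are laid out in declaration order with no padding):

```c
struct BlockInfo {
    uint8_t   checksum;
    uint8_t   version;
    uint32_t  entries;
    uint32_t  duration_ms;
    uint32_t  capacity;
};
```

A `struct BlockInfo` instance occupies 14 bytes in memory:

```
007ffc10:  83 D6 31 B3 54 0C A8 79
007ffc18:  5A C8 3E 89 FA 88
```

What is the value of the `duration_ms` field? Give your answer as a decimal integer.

`duration_ms` follows `checksum` (1 B), `version` (1 B), `entries` (4 B), so it starts at offset 1 + 1 + 4 = 6 and occupies 4 bytes.
Bytes at offsets 6..9: A8 79 5A C8.
Little-endian stores the least-significant byte at the lowest address.
Reassemble most-significant byte first: C8 5A 79 A8 → 0xC85A79A8.
0xC85A79A8 = 3361372584.

3361372584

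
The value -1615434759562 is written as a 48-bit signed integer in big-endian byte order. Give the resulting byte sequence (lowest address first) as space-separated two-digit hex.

Two's complement of -1615434759562 in 48 bits: 1615434759562 = 0x01781F6A3D8A; invert → 0xFE87E095C275; add 1 → 0xFE87E095C276.
Split into bytes (most-significant first): FE 87 E0 95 C2 76.
Big-endian stores the most-significant byte at the lowest address.
So the memory order matches the most-significant-first order: FE 87 E0 95 C2 76.

FE 87 E0 95 C2 76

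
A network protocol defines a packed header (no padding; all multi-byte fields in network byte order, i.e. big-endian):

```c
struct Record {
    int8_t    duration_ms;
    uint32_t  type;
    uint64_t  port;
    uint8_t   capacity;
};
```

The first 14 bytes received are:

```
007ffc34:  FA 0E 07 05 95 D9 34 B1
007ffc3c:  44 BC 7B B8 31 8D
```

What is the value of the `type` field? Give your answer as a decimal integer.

`type` follows `duration_ms` (1 byte), so it starts at byte offset 1 and occupies 4 bytes.
Bytes at offsets 1..4: 0E 07 05 95.
Big-endian: lowest address holds the most-significant byte.
The bytes are already most-significant first: 0x0E070595.
0x0E070595 = 235341205.

235341205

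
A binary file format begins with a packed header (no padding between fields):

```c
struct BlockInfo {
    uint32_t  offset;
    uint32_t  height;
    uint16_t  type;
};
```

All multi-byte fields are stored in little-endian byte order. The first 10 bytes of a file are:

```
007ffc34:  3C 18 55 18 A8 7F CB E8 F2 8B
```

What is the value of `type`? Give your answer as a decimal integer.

35826

`type` follows `offset` (4 B), `height` (4 B), so it starts at offset 4 + 4 = 8 and occupies 2 bytes.
Bytes at offsets 8..9: F2 8B.
Little-endian stores the least-significant byte at the lowest address.
Reassemble most-significant byte first: 8B F2 → 0x8BF2.
0x8BF2 = 35826.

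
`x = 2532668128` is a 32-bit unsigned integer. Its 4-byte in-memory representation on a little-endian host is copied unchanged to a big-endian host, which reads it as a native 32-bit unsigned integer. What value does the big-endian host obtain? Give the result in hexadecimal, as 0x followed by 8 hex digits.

0xE072F596

2532668128 in 32-bit hexadecimal is 0x96F572E0.
Stored little-endian, the bytes at ascending addresses are E0 72 F5 96.
Read back as big-endian, the last byte is least significant, giving 0xE072F596.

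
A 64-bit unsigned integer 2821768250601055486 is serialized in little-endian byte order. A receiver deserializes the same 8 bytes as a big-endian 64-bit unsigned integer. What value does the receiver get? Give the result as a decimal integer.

18312917047189645351

2821768250601055486 in 64-bit hexadecimal is 0x2728EF46078D24FE.
Stored little-endian, the bytes at ascending addresses are FE 24 8D 07 46 EF 28 27.
Read back as big-endian, the last byte is least significant, giving 0xFE248D0746EF2827.
0xFE248D0746EF2827 = 18312917047189645351.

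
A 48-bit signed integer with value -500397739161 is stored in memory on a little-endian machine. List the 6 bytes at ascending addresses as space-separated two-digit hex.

67 73 F8 7D 8B FF

Two's complement of -500397739161 in 48 bits: 500397739161 = 0x007482078C99; invert → 0xFF8B7DF87366; add 1 → 0xFF8B7DF87367.
Split into bytes (most-significant first): FF 8B 7D F8 73 67.
Little-endian stores the least-significant byte at the lowest address.
So at ascending addresses the bytes are 67 73 F8 7D 8B FF.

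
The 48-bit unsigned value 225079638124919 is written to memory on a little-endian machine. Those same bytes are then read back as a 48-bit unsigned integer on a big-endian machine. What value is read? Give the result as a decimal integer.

131296620688844

225079638124919 in 48-bit hexadecimal is 0xCCB56FE06977.
Stored little-endian, the bytes at ascending addresses are 77 69 E0 6F B5 CC.
Read back as big-endian, the last byte is least significant, giving 0x7769E06FB5CC.
0x7769E06FB5CC = 131296620688844.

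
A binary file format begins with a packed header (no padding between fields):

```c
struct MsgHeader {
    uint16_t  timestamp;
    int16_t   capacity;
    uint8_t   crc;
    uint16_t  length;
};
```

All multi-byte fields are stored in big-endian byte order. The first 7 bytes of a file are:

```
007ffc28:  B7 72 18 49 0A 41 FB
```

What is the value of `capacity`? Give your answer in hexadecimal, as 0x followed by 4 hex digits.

0x1849

`capacity` follows `timestamp` (2 bytes), so it starts at byte offset 2 and occupies 2 bytes.
Bytes at offsets 2..3: 18 49.
In big-endian order the high byte comes first in memory.
The bytes are already most-significant first: 0x1849.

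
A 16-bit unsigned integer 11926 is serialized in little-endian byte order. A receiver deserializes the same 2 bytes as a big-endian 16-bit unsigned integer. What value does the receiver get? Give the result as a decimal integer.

38446

11926 in 16-bit hexadecimal is 0x2E96.
Stored little-endian, the bytes at ascending addresses are 96 2E.
Read back as big-endian, the last byte is least significant, giving 0x962E.
0x962E = 38446.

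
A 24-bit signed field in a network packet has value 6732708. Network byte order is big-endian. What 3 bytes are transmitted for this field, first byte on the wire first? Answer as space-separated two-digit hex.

66 BB A4

6732708 in hexadecimal, padded to 24 bits, is 0x66BBA4.
Split into bytes (most-significant first): 66 BB A4.
Big-endian: lowest address holds the most-significant byte.
So the memory order matches the most-significant-first order: 66 BB A4.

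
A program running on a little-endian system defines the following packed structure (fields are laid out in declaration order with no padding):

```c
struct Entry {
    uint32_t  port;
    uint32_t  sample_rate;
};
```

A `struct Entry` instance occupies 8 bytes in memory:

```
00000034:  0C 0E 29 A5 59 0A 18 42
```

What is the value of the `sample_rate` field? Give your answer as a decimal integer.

`sample_rate` follows `port` (4 bytes), so it starts at byte offset 4 and occupies 4 bytes.
Bytes at offsets 4..7: 59 0A 18 42.
Little-endian: lowest address holds the least-significant byte.
Reassemble most-significant byte first: 42 18 0A 59 → 0x42180A59.
0x42180A59 = 1108871769.

1108871769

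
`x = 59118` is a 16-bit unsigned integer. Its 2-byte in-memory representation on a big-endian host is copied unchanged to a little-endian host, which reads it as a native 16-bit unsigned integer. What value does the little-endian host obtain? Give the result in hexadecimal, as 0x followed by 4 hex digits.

0xEEE6

59118 in 16-bit hexadecimal is 0xE6EE.
Stored big-endian, the bytes at ascending addresses are E6 EE.
Read back as little-endian, the first byte is least significant, giving 0xEEE6.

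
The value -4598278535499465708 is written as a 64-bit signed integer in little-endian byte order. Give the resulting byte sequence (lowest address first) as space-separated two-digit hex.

Two's complement of -4598278535499465708 in 64 bits: 4598278535499465708 = 0x3FD05DF71EBFC3EC; invert → 0xC02FA208E1403C13; add 1 → 0xC02FA208E1403C14.
Split into bytes (most-significant first): C0 2F A2 08 E1 40 3C 14.
Little-endian stores the least-significant byte at the lowest address.
So at ascending addresses the bytes are 14 3C 40 E1 08 A2 2F C0.

14 3C 40 E1 08 A2 2F C0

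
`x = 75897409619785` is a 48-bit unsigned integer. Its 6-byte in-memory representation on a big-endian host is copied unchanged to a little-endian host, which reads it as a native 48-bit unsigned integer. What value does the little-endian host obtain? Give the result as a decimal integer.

75897409619785 in 48-bit hexadecimal is 0x45073E23C749.
Stored big-endian, the bytes at ascending addresses are 45 07 3E 23 C7 49.
Read back as little-endian, the first byte is least significant, giving 0x49C7233E0745.
0x49C7233E0745 = 81119638587205.

81119638587205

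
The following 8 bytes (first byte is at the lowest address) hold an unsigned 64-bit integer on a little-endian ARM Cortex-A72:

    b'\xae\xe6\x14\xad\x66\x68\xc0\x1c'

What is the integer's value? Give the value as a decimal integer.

In little-endian order the low byte comes first in memory.
Reassemble most-significant byte first: 1C C0 68 66 AD 14 E6 AE → 0x1CC06866AD14E6AE.
0x1CC06866AD14E6AE = 2071770618790209198.

2071770618790209198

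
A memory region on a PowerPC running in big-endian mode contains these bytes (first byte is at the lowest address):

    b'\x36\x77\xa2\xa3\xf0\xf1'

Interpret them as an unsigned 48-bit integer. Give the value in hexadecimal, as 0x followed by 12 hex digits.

Big-endian stores the most-significant byte at the lowest address.
The bytes are already most-significant first: 0x3677A2A3F0F1.

0x3677A2A3F0F1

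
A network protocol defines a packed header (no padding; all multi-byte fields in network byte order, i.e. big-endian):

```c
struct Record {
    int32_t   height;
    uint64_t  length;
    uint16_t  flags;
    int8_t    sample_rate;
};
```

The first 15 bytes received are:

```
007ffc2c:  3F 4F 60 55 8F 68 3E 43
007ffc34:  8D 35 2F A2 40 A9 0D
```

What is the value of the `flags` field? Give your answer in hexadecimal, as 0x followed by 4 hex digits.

0x40A9

`flags` follows `height` (4 B), `length` (8 B), so it starts at offset 4 + 8 = 12 and occupies 2 bytes.
Bytes at offsets 12..13: 40 A9.
In big-endian order the high byte comes first in memory.
The bytes are already most-significant first: 0x40A9.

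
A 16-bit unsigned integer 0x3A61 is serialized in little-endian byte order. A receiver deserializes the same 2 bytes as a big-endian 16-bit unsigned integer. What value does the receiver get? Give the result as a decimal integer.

24890

Stored little-endian, the bytes at ascending addresses are 61 3A.
Read back as big-endian, the last byte is least significant, giving 0x613A.
0x613A = 24890.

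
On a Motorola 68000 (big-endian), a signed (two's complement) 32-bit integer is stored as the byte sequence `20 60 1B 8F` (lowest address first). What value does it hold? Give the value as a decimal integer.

Big-endian: lowest address holds the most-significant byte.
The bytes are already most-significant first: 0x20601B8F.
0x20601B8F = 543169423.

543169423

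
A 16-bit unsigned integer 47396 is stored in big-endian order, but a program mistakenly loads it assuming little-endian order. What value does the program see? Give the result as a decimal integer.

47396 in 16-bit hexadecimal is 0xB924.
Stored big-endian, the bytes at ascending addresses are B9 24.
Read back as little-endian, the first byte is least significant, giving 0x24B9.
0x24B9 = 9401.

9401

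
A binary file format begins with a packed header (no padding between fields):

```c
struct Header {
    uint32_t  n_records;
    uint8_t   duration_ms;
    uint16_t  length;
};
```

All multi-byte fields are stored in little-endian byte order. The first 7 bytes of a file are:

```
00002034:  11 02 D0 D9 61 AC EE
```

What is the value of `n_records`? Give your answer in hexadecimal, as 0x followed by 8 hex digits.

0xD9D00211

`n_records` is the first field, at byte offset 0, occupying 4 bytes.
Bytes at offsets 0..3: 11 02 D0 D9.
Little-endian: lowest address holds the least-significant byte.
Reassemble most-significant byte first: D9 D0 02 11 → 0xD9D00211.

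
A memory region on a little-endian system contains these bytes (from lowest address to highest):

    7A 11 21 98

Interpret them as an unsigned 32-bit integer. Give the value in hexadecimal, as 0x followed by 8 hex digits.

0x9821117A

Little-endian stores the least-significant byte at the lowest address.
Reassemble most-significant byte first: 98 21 11 7A → 0x9821117A.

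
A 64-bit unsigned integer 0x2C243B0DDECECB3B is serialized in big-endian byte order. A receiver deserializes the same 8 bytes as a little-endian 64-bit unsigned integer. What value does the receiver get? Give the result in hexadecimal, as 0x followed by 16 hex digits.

Stored big-endian, the bytes at ascending addresses are 2C 24 3B 0D DE CE CB 3B.
Read back as little-endian, the first byte is least significant, giving 0x3BCBCEDE0D3B242C.

0x3BCBCEDE0D3B242C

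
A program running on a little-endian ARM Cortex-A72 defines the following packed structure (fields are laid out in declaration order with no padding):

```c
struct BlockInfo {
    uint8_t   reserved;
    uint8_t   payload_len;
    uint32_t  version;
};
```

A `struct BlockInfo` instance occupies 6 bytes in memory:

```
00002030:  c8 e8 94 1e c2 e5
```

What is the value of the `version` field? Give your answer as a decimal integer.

`version` follows `reserved` (1 B), `payload_len` (1 B), so it starts at offset 1 + 1 = 2 and occupies 4 bytes.
Bytes at offsets 2..5: 94 1E C2 E5.
Little-endian stores the least-significant byte at the lowest address.
Reassemble most-significant byte first: E5 C2 1E 94 → 0xE5C21E94.
0xE5C21E94 = 3854704276.

3854704276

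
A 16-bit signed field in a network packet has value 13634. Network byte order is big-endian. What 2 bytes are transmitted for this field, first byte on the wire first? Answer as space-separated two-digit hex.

13634 in hexadecimal, padded to 16 bits, is 0x3542.
Split into bytes (most-significant first): 35 42.
Big-endian stores the most-significant byte at the lowest address.
So the memory order matches the most-significant-first order: 35 42.

35 42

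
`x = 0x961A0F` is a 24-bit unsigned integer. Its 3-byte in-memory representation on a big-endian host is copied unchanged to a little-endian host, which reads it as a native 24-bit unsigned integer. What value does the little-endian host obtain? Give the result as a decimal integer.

Stored big-endian, the bytes at ascending addresses are 96 1A 0F.
Read back as little-endian, the first byte is least significant, giving 0x0F1A96.
0x0F1A96 = 989846.

989846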